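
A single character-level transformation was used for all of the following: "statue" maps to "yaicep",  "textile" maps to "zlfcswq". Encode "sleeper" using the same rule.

In statue: s→y is +6, t→a is +7, a→i is +8, t→c is +9 — the shift increases by 1 each position. The shift increases by 1 at each position, starting from +6: 6, 7, 8, ….
Applying it to sleeper: s+6=y, l+7=s, e+8=m, e+9=n, p+10=z, e+11=p, r+12=d.

ysmnzpd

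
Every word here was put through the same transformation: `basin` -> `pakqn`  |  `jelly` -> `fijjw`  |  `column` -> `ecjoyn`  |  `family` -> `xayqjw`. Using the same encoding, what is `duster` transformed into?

Each letter's alphabet position (a=0..z=25) is mapped through 15·x+0 mod 26 — an affine cipher.
Applying it to duster: d(3)→15·3+0≡19=t; u(20)→15·20+0≡14=o; s(18)→15·18+0≡10=k; t(19)→15·19+0≡25=z; e(4)→15·4+0≡8=i; r(17)→15·17+0≡21=v (all mod 26).

tokziv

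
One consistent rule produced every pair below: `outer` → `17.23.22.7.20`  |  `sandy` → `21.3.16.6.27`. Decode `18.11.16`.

o is letter #15 and maps to 17: an offset of 2. Each letter is replaced by its alphabet position (a=1..z=26) + 2.
Undoing it on 18.11.16: 18→(18−2)÷1=16=p, 11→(11−2)÷1=9=i, 16→(16−2)÷1=14=n.

pin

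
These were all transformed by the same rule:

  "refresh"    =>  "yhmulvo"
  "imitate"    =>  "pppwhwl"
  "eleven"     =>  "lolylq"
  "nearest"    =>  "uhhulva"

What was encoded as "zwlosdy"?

Shifts by position in refresh: pos 0: r→y (+7), pos 1: e→h (+3), pos 2: f→m (+7), pos 3: r→u (+3) — repeating every 2. The shifts repeat in a cycle of length 2: positions 0,1,… shift by +7, +3, then the pattern repeats.
Decoding zwlosdy: z−7=s, w−3=t, l−7=e, o−3=l, s−7=l, d−3=a, y−7=r.

stellar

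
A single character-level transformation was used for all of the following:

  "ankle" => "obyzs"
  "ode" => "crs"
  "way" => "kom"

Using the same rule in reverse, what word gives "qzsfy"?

Compare letters: a→o is +14, n→b is +14, k→y is +14 — a constant shift. It's a constant shift of +14 (ROT14).
Undoing it on qzsfy: q−14=c, z−14=l, s−14=e, f−14=r, y−14=k.

clerk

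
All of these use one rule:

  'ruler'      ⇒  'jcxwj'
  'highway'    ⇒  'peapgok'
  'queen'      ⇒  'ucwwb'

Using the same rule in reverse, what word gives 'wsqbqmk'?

This is an affine cipher: with a=0,…,z=25, each position x becomes (15x+14) mod 26.
Decoding wsqbqmk: w(22)→7·(22−14)≡4=e; s(18)→7·(18−14)≡2=c; q(16)→7·(16−14)≡14=o; b(1)→7·(1−14)≡13=n; q(16)→7·(16−14)≡14=o; m(12)→7·(12−14)≡12=m; k(10)→7·(10−14)≡24=y (all mod 26).

economy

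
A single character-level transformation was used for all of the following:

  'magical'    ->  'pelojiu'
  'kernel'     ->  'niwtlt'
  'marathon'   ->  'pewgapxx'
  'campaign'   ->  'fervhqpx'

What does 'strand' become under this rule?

vxwgul

In magical: m→p is +3, a→e is +4, g→l is +5, i→o is +6 — the shift increases by 1 each position. The shift increases by 1 at each position, starting from +3: 3, 4, 5, ….
For strand: s+3=v, t+4=x, r+5=w, a+6=g, n+7=u, d+8=l.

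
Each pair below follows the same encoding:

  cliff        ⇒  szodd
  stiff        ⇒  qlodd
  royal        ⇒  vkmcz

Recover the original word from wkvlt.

worth

c(2)→s(18) and l(11)→z(25) fit y≡21x+2 (mod 26); the inverse of 21 mod 26 is 5. This is an affine cipher: with a=0,…,z=25, each position x becomes (21x+2) mod 26.
Undoing it on wkvlt: w(22)→5·(22−2)≡22=w; k(10)→5·(10−2)≡14=o; v(21)→5·(21−2)≡17=r; l(11)→5·(11−2)≡19=t; t(19)→5·(19−2)≡7=h (all mod 26).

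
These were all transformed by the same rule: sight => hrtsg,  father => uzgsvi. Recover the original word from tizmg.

grant

Each pair mirrors across the alphabet (s↔h, i↔r, g↔t): positions sum to 25. Letters are reflected about the middle of the alphabet (position → 25−position): Atbash.
Undoing it on tizmg: t↔g, i↔r, z↔a, m↔n, g↔t.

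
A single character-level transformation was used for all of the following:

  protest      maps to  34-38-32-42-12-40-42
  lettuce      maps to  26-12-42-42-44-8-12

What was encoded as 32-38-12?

ore

p(#16)→34 and r(#18)→38: differences scale by 2, so n = 2·pos + 2. Each letter becomes 2×(its alphabet position, a=1..z=26) + 2.
Decoding 32-38-12: 32→(32−2)÷2=15=o, 38→(38−2)÷2=18=r, 12→(12−2)÷2=5=e.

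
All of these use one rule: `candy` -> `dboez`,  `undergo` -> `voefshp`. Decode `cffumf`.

Compare letters: c→d is +1, a→b is +1, n→o is +1 — a constant shift. Each letter is shifted forward by 1 in the alphabet (a Caesar shift of +1).
Decoding cffumf: c−1=b, f−1=e, f−1=e, u−1=t, m−1=l, f−1=e.

beetle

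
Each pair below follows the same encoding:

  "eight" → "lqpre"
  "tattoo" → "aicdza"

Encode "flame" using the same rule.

In eight: e→l is +7, i→q is +8, g→p is +9, h→r is +10 — the shift increases by 1 each position. The shift increases by 1 at each position, starting from +7: 7, 8, 9, ….
On flame: f+7=m, l+8=t, a+9=j, m+10=w, e+11=p.

mtjwp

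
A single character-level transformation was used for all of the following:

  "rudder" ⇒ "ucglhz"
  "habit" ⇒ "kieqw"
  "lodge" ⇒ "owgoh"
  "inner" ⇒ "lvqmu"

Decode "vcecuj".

suburb

It's a Vigenère-style cipher with numeric key [3,8]: position i shifts by key[i mod 2].
Undoing it on vcecuj: v−3=s, c−8=u, e−3=b, c−8=u, u−3=r, j−8=b.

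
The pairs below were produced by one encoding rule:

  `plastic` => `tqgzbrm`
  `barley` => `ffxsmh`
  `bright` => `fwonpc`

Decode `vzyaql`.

In plastic: p→t is +4, l→q is +5, a→g is +6, s→z is +7 — the shift increases by 1 each position. Letter i (0-indexed) is shifted by i+4, so successive shifts are 4, 5, 6, ….
Undoing it on vzyaql: v−4=r, z−5=u, y−6=s, a−7=t, q−8=i, l−9=c.

rustic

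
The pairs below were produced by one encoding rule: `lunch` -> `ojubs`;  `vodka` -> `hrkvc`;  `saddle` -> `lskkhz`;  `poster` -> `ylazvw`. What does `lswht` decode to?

maple

Read the word backwards and shift each letter +7.
Decoding lswht: shift back: l−7=e, s−7=l, w−7=p, h−7=a, t−7=m → elpam; then reverse → maple.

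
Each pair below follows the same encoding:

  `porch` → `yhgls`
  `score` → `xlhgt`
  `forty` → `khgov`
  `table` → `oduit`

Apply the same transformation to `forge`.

khgbt

p(15)→y(24) and o(14)→h(7) fit y≡17x+3 (mod 26); the inverse of 17 mod 26 is 23. Each letter's alphabet position (a=0..z=25) is mapped through 17·x+3 mod 26 — an affine cipher.
On forge: f(5)→17·5+3≡10=k; o(14)→17·14+3≡7=h; r(17)→17·17+3≡6=g; g(6)→17·6+3≡1=b; e(4)→17·4+3≡19=t (all mod 26).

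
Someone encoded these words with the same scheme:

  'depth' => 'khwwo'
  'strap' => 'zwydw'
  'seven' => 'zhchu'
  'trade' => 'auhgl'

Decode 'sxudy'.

lunar

It's a Vigenère-style cipher with numeric key [7,3]: position i shifts by key[i mod 2].
Reversing it on sxudy: s−7=l, x−3=u, u−7=n, d−3=a, y−7=r.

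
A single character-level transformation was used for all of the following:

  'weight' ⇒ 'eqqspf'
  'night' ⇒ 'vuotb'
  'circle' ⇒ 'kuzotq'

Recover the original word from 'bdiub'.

trait

Shifts by position in weight: pos 0: w→e (+8), pos 1: e→q (+12), pos 2: i→q (+8), pos 3: g→s (+12) — repeating every 2. A repeating key of period 2 is used — shifts +8, +12 over and over.
Reversing it on bdiub: b−8=t, d−12=r, i−8=a, u−12=i, b−8=t.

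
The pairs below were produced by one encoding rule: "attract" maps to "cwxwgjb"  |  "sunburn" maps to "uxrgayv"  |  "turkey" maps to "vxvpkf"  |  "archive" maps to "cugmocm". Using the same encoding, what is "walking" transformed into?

ydppouo

In attract: a→c is +2, t→w is +3, t→x is +4, r→w is +5 — the shift increases by 1 each position. Letter i (0-indexed) is shifted by i+2, so successive shifts are 2, 3, 4, ….
On walking: w+2=y, a+3=d, l+4=p, k+5=p, i+6=o, n+7=u, g+8=o.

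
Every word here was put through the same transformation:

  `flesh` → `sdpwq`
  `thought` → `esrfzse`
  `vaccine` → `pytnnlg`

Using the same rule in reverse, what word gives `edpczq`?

The output letters match the input read backwards, each shifted +11: flesh reversed is hself. Read the word backwards and shift each letter +11.
Reversing it on edpczq: shift back: e−11=t, d−11=s, p−11=e, c−11=r, z−11=o, q−11=f → tserof; then reverse → forest.

forest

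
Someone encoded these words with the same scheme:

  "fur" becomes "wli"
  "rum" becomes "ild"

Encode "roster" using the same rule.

Compare letters: f→w is +17, u→l is +17, r→i is +17 — a constant shift. This is a Caesar cipher with shift 17.
On roster: r+17=i, o+17=f, s+17=j, t+17=k, e+17=v, r+17=i.

ifjkvi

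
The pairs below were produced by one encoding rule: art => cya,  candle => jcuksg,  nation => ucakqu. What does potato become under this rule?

wqacaq

The shift depends on letter class: consonant r→y is +7, but vowel a→c is +2. Two shifts are in play — +2 for a/e/i/o/u, +7 for every other letter.
On potato: p(cons)+7=w, o(vowel)+2=q, t(cons)+7=a, a(vowel)+2=c, t(cons)+7=a, o(vowel)+2=q.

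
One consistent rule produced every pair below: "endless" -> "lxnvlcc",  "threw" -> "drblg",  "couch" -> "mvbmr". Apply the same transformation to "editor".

lnpdvb

The shift depends on letter class: consonant n→x is +10, but vowel e→l is +7. Vowels shift forward by 7 and consonants shift forward by 10.
On editor: e(vowel)+7=l, d(cons)+10=n, i(vowel)+7=p, t(cons)+10=d, o(vowel)+7=v, r(cons)+10=b.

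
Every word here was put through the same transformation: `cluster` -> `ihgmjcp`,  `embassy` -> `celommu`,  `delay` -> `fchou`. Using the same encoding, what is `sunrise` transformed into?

c(2)→i(8) and l(11)→h(7) fit y≡23x+14 (mod 26); the inverse of 23 mod 26 is 17. This is an affine cipher: with a=0,…,z=25, each position x becomes (23x+14) mod 26.
For sunrise: s(18)→23·18+14≡12=m; u(20)→23·20+14≡6=g; n(13)→23·13+14≡1=b; r(17)→23·17+14≡15=p; i(8)→23·8+14≡16=q; s(18)→23·18+14≡12=m; e(4)→23·4+14≡2=c (all mod 26).

mgbpqmc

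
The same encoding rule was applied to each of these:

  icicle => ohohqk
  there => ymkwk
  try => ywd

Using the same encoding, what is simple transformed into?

xoruqk

The shift depends on letter class: consonant c→h is +5, but vowel i→o is +6. Vowels shift forward by 6 and consonants shift forward by 5.
For simple: s(cons)+5=x, i(vowel)+6=o, m(cons)+5=r, p(cons)+5=u, l(cons)+5=q, e(vowel)+6=k.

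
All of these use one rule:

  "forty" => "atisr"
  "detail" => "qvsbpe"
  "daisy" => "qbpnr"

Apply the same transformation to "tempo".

svjyt

f(5)→a(0) and o(14)→t(19) fit y≡5x+1 (mod 26); the inverse of 5 mod 26 is 21. Treating letters as 0–25, the rule is x ↦ 5x + 1 (mod 26).
On tempo: t(19)→5·19+1≡18=s; e(4)→5·4+1≡21=v; m(12)→5·12+1≡9=j; p(15)→5·15+1≡24=y; o(14)→5·14+1≡19=t (all mod 26).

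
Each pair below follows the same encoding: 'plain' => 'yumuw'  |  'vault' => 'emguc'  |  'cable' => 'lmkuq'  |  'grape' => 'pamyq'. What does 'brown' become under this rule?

The shift depends on letter class: consonant p→y is +9, but vowel a→m is +12. The rule splits by letter class: vowels +12, consonants +9.
For brown: b(cons)+9=k, r(cons)+9=a, o(vowel)+12=a, w(cons)+9=f, n(cons)+9=w.

kaafw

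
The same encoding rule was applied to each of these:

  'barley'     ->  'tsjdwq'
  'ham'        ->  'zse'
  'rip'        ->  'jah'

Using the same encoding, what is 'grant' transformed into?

yjsfl

Compare letters: b→t is +18, a→s is +18, r→j is +18 — a constant shift. Every letter moves 18 places later in the alphabet, wrapping around z→a.
For grant: g+18=y, r+18=j, a+18=s, n+18=f, t+18=l.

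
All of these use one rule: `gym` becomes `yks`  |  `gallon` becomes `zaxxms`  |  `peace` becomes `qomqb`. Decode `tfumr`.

The output letters match the input read backwards, each shifted +12: gym reversed is myg. Two steps: reverse the string, then apply a Caesar shift of +12.
Reversing it on tfumr: shift back: t−12=h, f−12=t, u−12=i, m−12=a, r−12=f → htiaf; then reverse → faith.

faith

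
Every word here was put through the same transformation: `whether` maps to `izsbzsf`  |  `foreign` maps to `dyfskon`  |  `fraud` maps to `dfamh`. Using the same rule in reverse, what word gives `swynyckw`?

economic

w(22)→i(8) and h(7)→z(25) fit y≡11x+0 (mod 26); the inverse of 11 mod 26 is 19. This is an affine cipher: with a=0,…,z=25, each position x becomes (11x+0) mod 26.
Decoding swynyckw: s(18)→19·(18−0)≡4=e; w(22)→19·(22−0)≡2=c; y(24)→19·(24−0)≡14=o; n(13)→19·(13−0)≡13=n; y(24)→19·(24−0)≡14=o; c(2)→19·(2−0)≡12=m; k(10)→19·(10−0)≡8=i; w(22)→19·(22−0)≡2=c (all mod 26).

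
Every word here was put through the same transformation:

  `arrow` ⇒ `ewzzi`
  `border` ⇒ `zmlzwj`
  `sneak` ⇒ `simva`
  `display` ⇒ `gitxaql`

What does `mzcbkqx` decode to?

picture

The output letters match the input read backwards, each shifted +8: arrow reversed is worra. The word is reversed, then every letter is shifted forward by 8.
Undoing it on mzcbkqx: shift back: m−8=e, z−8=r, c−8=u, b−8=t, k−8=c, q−8=i, x−8=p → erutcip; then reverse → picture.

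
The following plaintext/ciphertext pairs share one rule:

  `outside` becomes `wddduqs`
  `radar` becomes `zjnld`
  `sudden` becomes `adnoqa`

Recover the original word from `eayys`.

wrong

In outside: o→w is +8, u→d is +9, t→d is +10, s→d is +11 — the shift increases by 1 each position. The shift increases by 1 at each position, starting from +8: 8, 9, 10, ….
Decoding eayys: e−8=w, a−9=r, y−10=o, y−11=n, s−12=g.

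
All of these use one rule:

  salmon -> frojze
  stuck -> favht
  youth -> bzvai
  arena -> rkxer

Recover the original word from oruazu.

laptop

s(18)→f(5) and a(0)→r(17) fit y≡21x+17 (mod 26); the inverse of 21 mod 26 is 5. Each letter's alphabet position (a=0..z=25) is mapped through 21·x+17 mod 26 — an affine cipher.
Decoding oruazu: o(14)→5·(14−17)≡11=l; r(17)→5·(17−17)≡0=a; u(20)→5·(20−17)≡15=p; a(0)→5·(0−17)≡19=t; z(25)→5·(25−17)≡14=o; u(20)→5·(20−17)≡15=p (all mod 26).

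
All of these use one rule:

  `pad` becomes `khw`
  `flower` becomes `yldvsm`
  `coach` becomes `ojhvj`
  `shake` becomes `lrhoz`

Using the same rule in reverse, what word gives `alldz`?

The word is reversed, then every letter is shifted forward by 7.
Undoing it on alldz: shift back: a−7=t, l−7=e, l−7=e, d−7=w, z−7=s → teews; then reverse → sweet.

sweet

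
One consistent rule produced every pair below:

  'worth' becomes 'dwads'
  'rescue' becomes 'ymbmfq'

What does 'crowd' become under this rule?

In worth: w→d is +7, o→w is +8, r→a is +9, t→d is +10 — the shift increases by 1 each position. Letter i (0-indexed) is shifted by i+7, so successive shifts are 7, 8, 9, ….
On crowd: c+7=j, r+8=z, o+9=x, w+10=g, d+11=o.

jzxgo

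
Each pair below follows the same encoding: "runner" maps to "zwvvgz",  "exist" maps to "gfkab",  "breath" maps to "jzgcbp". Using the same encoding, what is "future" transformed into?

nwbwzg

The shift depends on letter class: consonant r→z is +8, but vowel u→w is +2. Vowels shift forward by 2 and consonants shift forward by 8.
Applying it to future: f(cons)+8=n, u(vowel)+2=w, t(cons)+8=b, u(vowel)+2=w, r(cons)+8=z, e(vowel)+2=g.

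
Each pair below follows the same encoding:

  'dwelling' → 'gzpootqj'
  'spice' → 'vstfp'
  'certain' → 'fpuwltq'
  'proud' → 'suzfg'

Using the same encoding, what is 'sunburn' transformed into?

vfqefuq

The shift depends on letter class: consonant d→g is +3, but vowel e→p is +11. Two shifts are in play — +11 for a/e/i/o/u, +3 for every other letter.
For sunburn: s(cons)+3=v, u(vowel)+11=f, n(cons)+3=q, b(cons)+3=e, u(vowel)+11=f, r(cons)+3=u, n(cons)+3=q.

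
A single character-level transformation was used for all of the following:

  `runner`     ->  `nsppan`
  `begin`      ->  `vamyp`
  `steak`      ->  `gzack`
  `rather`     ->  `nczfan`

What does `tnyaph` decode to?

friend

r(17)→n(13) and u(20)→s(18) fit y≡19x+2 (mod 26); the inverse of 19 mod 26 is 11. Treating letters as 0–25, the rule is x ↦ 19x + 2 (mod 26).
Decoding tnyaph: t(19)→11·(19−2)≡5=f; n(13)→11·(13−2)≡17=r; y(24)→11·(24−2)≡8=i; a(0)→11·(0−2)≡4=e; p(15)→11·(15−2)≡13=n; h(7)→11·(7−2)≡3=d (all mod 26).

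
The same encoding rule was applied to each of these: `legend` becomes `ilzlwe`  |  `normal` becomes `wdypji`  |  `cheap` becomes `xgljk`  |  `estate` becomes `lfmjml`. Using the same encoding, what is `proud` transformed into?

l(11)→i(8) and e(4)→l(11) fit y≡7x+9 (mod 26); the inverse of 7 mod 26 is 15. Treating letters as 0–25, the rule is x ↦ 7x + 9 (mod 26).
On proud: p(15)→7·15+9≡10=k; r(17)→7·17+9≡24=y; o(14)→7·14+9≡3=d; u(20)→7·20+9≡19=t; d(3)→7·3+9≡4=e (all mod 26).

kydte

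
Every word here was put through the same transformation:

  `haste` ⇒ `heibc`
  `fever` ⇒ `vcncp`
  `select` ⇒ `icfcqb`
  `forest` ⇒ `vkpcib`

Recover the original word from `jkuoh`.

h(7)→h(7) and a(0)→e(4) fit y≡19x+4 (mod 26); the inverse of 19 mod 26 is 11. This is an affine cipher: with a=0,…,z=25, each position x becomes (19x+4) mod 26.
Decoding jkuoh: j(9)→11·(9−4)≡3=d; k(10)→11·(10−4)≡14=o; u(20)→11·(20−4)≡20=u; o(14)→11·(14−4)≡6=g; h(7)→11·(7−4)≡7=h (all mod 26).

dough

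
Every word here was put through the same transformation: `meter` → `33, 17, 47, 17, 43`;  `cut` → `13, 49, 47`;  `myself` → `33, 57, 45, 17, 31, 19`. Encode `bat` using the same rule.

11, 9, 47

Each letter becomes 2×(its alphabet position, a=1..z=26) + 7.
For bat: b=2→11, a=1→9, t=20→47.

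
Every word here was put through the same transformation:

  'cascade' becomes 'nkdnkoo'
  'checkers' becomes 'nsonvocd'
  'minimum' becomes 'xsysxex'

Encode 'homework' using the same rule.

syxohycv

The shift depends on letter class: consonant c→n is +11, but vowel a→k is +10. The rule splits by letter class: vowels +10, consonants +11.
For homework: h(cons)+11=s, o(vowel)+10=y, m(cons)+11=x, e(vowel)+10=o, w(cons)+11=h, o(vowel)+10=y, r(cons)+11=c, k(cons)+11=v.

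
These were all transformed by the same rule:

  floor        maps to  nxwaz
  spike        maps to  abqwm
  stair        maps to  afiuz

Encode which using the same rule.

Shifts by position in floor: pos 0: f→n (+8), pos 1: l→x (+12), pos 2: o→w (+8), pos 3: o→a (+12) — repeating every 2. It's a Vigenère-style cipher with numeric key [8,12]: position i shifts by key[i mod 2].
Applying it to which: w+8=e, h+12=t, i+8=q, c+12=o, h+8=p.

etqop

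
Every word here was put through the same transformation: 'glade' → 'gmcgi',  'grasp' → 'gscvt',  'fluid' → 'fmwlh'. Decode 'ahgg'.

In glade: g→g is +0, l→m is +1, a→c is +2, d→g is +3 — the shift increases by 1 each position. Each letter shifts forward by its position index (0, 1, 2, …) — the shift grows by one for each successive letter.
Reversing it on ahgg: a−0=a, h−1=g, g−2=e, g−3=d.

aged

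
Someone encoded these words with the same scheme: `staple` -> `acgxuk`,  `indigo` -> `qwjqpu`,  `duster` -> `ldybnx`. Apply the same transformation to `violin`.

Shifts by position in staple: pos 0: s→a (+8), pos 1: t→c (+9), pos 2: a→g (+6), pos 3: p→x (+8), pos 4: l→u (+9), pos 5: e→k (+6) — repeating every 3. A repeating key of period 3 is used — shifts +8, +9, +6 over and over.
On violin: v+8=d, i+9=r, o+6=u, l+8=t, i+9=r, n+6=t.

drutrt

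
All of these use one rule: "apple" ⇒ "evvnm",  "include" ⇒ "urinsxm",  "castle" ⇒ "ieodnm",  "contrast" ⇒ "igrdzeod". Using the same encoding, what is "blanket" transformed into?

a(0)→e(4) and p(15)→v(21) fit y≡15x+4 (mod 26); the inverse of 15 mod 26 is 7. This is an affine cipher: with a=0,…,z=25, each position x becomes (15x+4) mod 26.
Applying it to blanket: b(1)→15·1+4≡19=t; l(11)→15·11+4≡13=n; a(0)→15·0+4≡4=e; n(13)→15·13+4≡17=r; k(10)→15·10+4≡24=y; e(4)→15·4+4≡12=m; t(19)→15·19+4≡3=d (all mod 26).

tnerymd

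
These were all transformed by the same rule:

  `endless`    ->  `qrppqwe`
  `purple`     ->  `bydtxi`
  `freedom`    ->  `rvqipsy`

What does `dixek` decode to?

Shifts by position in endless: pos 0: e→q (+12), pos 1: n→r (+4), pos 2: d→p (+12), pos 3: l→p (+4) — repeating every 2. It's a Vigenère-style cipher with numeric key [12,4]: position i shifts by key[i mod 2].
Undoing it on dixek: d−12=r, i−4=e, x−12=l, e−4=a, k−12=y.

relay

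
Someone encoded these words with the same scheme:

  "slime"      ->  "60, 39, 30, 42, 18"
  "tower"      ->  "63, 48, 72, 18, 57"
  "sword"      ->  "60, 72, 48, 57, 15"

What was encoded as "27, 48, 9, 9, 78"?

hobby

Each letter becomes 3×(its alphabet position, a=1..z=26) + 3.
Decoding 27, 48, 9, 9, 78: 27→(27−3)÷3=8=h, 48→(48−3)÷3=15=o, 9→(9−3)÷3=2=b, 9→(9−3)÷3=2=b, 78→(78−3)÷3=25=y.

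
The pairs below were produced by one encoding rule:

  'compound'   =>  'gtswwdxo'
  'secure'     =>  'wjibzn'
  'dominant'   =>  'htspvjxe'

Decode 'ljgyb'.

heart

Letter i (0-indexed) is shifted by i+4, so successive shifts are 4, 5, 6, ….
Undoing it on ljgyb: l−4=h, j−5=e, g−6=a, y−7=r, b−8=t.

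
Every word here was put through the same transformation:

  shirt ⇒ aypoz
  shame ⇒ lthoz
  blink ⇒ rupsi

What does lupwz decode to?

spine

The output letters match the input read backwards, each shifted +7: shirt reversed is trihs. The word is reversed, then every letter is shifted forward by 7.
Reversing it on lupwz: shift back: l−7=e, u−7=n, p−7=i, w−7=p, z−7=s → enips; then reverse → spine.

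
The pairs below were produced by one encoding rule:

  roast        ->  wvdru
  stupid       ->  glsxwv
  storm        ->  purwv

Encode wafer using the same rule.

The output letters match the input read backwards, each shifted +3: roast reversed is tsaor. Read the word backwards and shift each letter +3.
Applying it to wafer: reverse → refaw; then shift: r+3=u, e+3=h, f+3=i, a+3=d, w+3=z.

uhidz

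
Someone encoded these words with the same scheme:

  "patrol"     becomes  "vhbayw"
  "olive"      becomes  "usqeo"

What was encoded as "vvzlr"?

porch

In patrol: p→v is +6, a→h is +7, t→b is +8, r→a is +9 — the shift increases by 1 each position. The shift increases by 1 at each position, starting from +6: 6, 7, 8, ….
Reversing it on vvzlr: v−6=p, v−7=o, z−8=r, l−9=c, r−10=h.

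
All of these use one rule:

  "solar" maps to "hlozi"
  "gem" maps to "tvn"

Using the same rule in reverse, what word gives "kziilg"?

Each pair mirrors across the alphabet (s↔h, o↔l, l↔o): positions sum to 25. Each letter is replaced by its mirror in the alphabet: a↔z, b↔y, c↔x, and so on (the Atbash cipher).
Undoing it on kziilg: k↔p, z↔a, i↔r, i↔r, l↔o, g↔t.

parrot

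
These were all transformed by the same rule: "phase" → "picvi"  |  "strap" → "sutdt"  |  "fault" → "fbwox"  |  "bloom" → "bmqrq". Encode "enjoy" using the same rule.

eolrc

Letter i (0-indexed) is shifted by i+0, so successive shifts are 0, 1, 2, ….
For enjoy: e+0=e, n+1=o, j+2=l, o+3=r, y+4=c.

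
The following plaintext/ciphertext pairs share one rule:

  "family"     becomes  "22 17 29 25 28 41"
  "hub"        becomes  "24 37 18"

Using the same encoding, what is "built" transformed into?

18 37 25 28 36

f is letter #6 and maps to 22: an offset of 16. The number is (letter's place in the alphabet, a=1) + 16.
For built: b=2→18, u=21→37, i=9→25, l=12→28, t=20→36.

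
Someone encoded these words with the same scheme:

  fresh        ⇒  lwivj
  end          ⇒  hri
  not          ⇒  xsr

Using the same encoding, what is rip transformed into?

tmv

The output letters match the input read backwards, each shifted +4: fresh reversed is hserf. Two steps: reverse the string, then apply a Caesar shift of +4.
For rip: reverse → pir; then shift: p+4=t, i+4=m, r+4=v.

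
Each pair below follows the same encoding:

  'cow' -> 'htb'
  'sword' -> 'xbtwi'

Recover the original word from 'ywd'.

try

Each letter is shifted forward by 5 in the alphabet (a Caesar shift of +5).
Reversing it on ywd: y−5=t, w−5=r, d−5=y.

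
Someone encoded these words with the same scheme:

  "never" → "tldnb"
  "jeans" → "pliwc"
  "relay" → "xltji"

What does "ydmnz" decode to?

sweep

In never: n→t is +6, e→l is +7, v→d is +8, e→n is +9 — the shift increases by 1 each position. Each letter shifts forward by (position + 6), i.e. 6, 7, 8, … — the shift grows by one for each successive letter.
Undoing it on ydmnz: y−6=s, d−7=w, m−8=e, n−9=e, z−10=p.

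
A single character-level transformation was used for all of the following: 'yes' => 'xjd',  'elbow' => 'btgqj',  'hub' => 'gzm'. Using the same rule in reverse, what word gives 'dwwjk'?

The output letters match the input read backwards, each shifted +5: yes reversed is sey. The word is reversed, then every letter is shifted forward by 5.
Undoing it on dwwjk: shift back: d−5=y, w−5=r, w−5=r, j−5=e, k−5=f → yrref; then reverse → ferry.

ferry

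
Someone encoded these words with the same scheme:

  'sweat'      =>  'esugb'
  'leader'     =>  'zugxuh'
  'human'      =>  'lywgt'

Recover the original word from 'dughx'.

beard

s(18)→e(4) and w(22)→s(18) fit y≡23x+6 (mod 26); the inverse of 23 mod 26 is 17. Each letter's alphabet position (a=0..z=25) is mapped through 23·x+6 mod 26 — an affine cipher.
Decoding dughx: d(3)→17·(3−6)≡1=b; u(20)→17·(20−6)≡4=e; g(6)→17·(6−6)≡0=a; h(7)→17·(7−6)≡17=r; x(23)→17·(23−6)≡3=d (all mod 26).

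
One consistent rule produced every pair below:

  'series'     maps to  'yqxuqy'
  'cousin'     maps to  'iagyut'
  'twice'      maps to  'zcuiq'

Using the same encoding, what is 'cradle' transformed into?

ixmjrq

The shift depends on letter class: consonant s→y is +6, but vowel e→q is +12. Two shifts are in play — +12 for a/e/i/o/u, +6 for every other letter.
For cradle: c(cons)+6=i, r(cons)+6=x, a(vowel)+12=m, d(cons)+6=j, l(cons)+6=r, e(vowel)+12=q.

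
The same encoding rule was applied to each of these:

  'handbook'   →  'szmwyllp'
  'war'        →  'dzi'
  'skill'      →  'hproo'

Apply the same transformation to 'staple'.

Each pair mirrors across the alphabet (h↔s, a↔z, n↔m): positions sum to 25. This is the alphabet-reversal cipher (Atbash): a becomes z, b becomes y, etc.
Applying it to staple: s↔h, t↔g, a↔z, p↔k, l↔o, e↔v.

hgzkov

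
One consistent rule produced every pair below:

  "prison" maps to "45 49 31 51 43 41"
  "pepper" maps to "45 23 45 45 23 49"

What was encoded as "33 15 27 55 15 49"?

p(#16)→45 and r(#18)→49: differences scale by 2, so n = 2·pos + 13. The formula is n = 2×(alphabet index, a=1) + 13.
Undoing it on 33 15 27 55 15 49: 33→(33−13)÷2=10=j, 15→(15−13)÷2=1=a, 27→(27−13)÷2=7=g, 55→(55−13)÷2=21=u, 15→(15−13)÷2=1=a, 49→(49−13)÷2=18=r.

jaguar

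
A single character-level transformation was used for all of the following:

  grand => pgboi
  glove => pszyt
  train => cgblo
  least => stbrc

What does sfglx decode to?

Treating letters as 0–25, the rule is x ↦ 11x + 1 (mod 26).
Reversing it on sfglx: s(18)→19·(18−1)≡11=l; f(5)→19·(5−1)≡24=y; g(6)→19·(6−1)≡17=r; l(11)→19·(11−1)≡8=i; x(23)→19·(23−1)≡2=c (all mod 26).

lyric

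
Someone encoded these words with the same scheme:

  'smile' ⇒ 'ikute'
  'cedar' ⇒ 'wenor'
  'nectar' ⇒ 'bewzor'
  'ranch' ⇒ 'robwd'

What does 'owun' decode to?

s(18)→i(8) and m(12)→k(10) fit y≡17x+14 (mod 26); the inverse of 17 mod 26 is 23. Each letter's alphabet position (a=0..z=25) is mapped through 17·x+14 mod 26 — an affine cipher.
Undoing it on owun: o(14)→23·(14−14)≡0=a; w(22)→23·(22−14)≡2=c; u(20)→23·(20−14)≡8=i; n(13)→23·(13−14)≡3=d (all mod 26).

acid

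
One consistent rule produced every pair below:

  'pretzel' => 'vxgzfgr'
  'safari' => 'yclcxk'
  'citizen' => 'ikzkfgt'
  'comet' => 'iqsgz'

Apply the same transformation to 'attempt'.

Vowels shift forward by 2 and consonants shift forward by 6.
For attempt: a(vowel)+2=c, t(cons)+6=z, t(cons)+6=z, e(vowel)+2=g, m(cons)+6=s, p(cons)+6=v, t(cons)+6=z.

czzgsvz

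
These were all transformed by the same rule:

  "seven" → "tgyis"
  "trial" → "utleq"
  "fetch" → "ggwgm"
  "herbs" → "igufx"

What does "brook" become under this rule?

In seven: s→t is +1, e→g is +2, v→y is +3, e→i is +4 — the shift increases by 1 each position. Each letter shifts forward by (position + 1), i.e. 1, 2, 3, … — the shift grows by one for each successive letter.
Applying it to brook: b+1=c, r+2=t, o+3=r, o+4=s, k+5=p.

ctrsp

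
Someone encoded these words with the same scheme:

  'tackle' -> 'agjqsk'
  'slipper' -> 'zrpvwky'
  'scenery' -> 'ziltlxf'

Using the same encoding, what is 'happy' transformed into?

ogwvf

Shifts by position in tackle: pos 0: t→a (+7), pos 1: a→g (+6), pos 2: c→j (+7), pos 3: k→q (+6) — repeating every 2. The shifts repeat in a cycle of length 2: positions 0,1,… shift by +7, +6, then the pattern repeats.
For happy: h+7=o, a+6=g, p+7=w, p+6=v, y+7=f.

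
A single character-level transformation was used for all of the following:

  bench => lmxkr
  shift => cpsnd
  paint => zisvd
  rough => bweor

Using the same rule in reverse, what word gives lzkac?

Shifts by position in bench: pos 0: b→l (+10), pos 1: e→m (+8), pos 2: n→x (+10), pos 3: c→k (+8) — repeating every 2. A repeating key of period 2 is used — shifts +10, +8 over and over.
Reversing it on lzkac: l−10=b, z−8=r, k−10=a, a−8=s, c−10=s.

brass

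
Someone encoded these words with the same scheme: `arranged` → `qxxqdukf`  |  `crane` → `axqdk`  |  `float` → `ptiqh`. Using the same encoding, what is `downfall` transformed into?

fiwdpqtt

a(0)→q(16) and r(17)→x(23) fit y≡5x+16 (mod 26); the inverse of 5 mod 26 is 21. Each letter's alphabet position (a=0..z=25) is mapped through 5·x+16 mod 26 — an affine cipher.
Applying it to downfall: d(3)→5·3+16≡5=f; o(14)→5·14+16≡8=i; w(22)→5·22+16≡22=w; n(13)→5·13+16≡3=d; f(5)→5·5+16≡15=p; a(0)→5·0+16≡16=q; l(11)→5·11+16≡19=t; l(11)→5·11+16≡19=t (all mod 26).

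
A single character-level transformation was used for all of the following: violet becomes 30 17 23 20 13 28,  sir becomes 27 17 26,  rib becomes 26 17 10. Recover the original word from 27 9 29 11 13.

The number is (letter's place in the alphabet, a=1) + 8.
Undoing it on 27 9 29 11 13: 27→(27−8)÷1=19=s, 9→(9−8)÷1=1=a, 29→(29−8)÷1=21=u, 11→(11−8)÷1=3=c, 13→(13−8)÷1=5=e.

sauce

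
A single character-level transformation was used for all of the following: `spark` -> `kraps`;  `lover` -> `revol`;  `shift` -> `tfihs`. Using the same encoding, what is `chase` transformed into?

esahc

The output letters match the input read backwards: spark reversed is kraps. It's just the letters in reverse order.
Applying it to chase: reverse → esahc.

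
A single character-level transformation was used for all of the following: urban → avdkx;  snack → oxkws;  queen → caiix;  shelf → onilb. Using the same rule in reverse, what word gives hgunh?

Treating letters as 0–25, the rule is x ↦ 19x + 10 (mod 26).
Undoing it on hgunh: h(7)→11·(7−10)≡19=t; g(6)→11·(6−10)≡8=i; u(20)→11·(20−10)≡6=g; n(13)→11·(13−10)≡7=h; h(7)→11·(7−10)≡19=t (all mod 26).

tight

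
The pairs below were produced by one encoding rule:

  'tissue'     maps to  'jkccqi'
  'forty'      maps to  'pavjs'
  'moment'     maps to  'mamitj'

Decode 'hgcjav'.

pastor

t(19)→j(9) and i(8)→k(10) fit y≡7x+6 (mod 26); the inverse of 7 mod 26 is 15. Treating letters as 0–25, the rule is x ↦ 7x + 6 (mod 26).
Decoding hgcjav: h(7)→15·(7−6)≡15=p; g(6)→15·(6−6)≡0=a; c(2)→15·(2−6)≡18=s; j(9)→15·(9−6)≡19=t; a(0)→15·(0−6)≡14=o; v(21)→15·(21−6)≡17=r (all mod 26).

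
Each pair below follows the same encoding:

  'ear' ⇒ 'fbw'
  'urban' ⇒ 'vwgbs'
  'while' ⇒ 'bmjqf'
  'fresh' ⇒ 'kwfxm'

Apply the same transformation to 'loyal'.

The shift depends on letter class: consonant r→w is +5, but vowel e→f is +1. Vowels shift forward by 1 and consonants shift forward by 5.
On loyal: l(cons)+5=q, o(vowel)+1=p, y(cons)+5=d, a(vowel)+1=b, l(cons)+5=q.

qpdbq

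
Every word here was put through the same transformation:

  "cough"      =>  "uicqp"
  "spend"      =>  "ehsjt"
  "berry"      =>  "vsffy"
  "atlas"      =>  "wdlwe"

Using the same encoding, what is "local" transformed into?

c(2)→u(20) and o(14)→i(8) fit y≡25x+22 (mod 26); the inverse of 25 mod 26 is 25. This is an affine cipher: with a=0,…,z=25, each position x becomes (25x+22) mod 26.
On local: l(11)→25·11+22≡11=l; o(14)→25·14+22≡8=i; c(2)→25·2+22≡20=u; a(0)→25·0+22≡22=w; l(11)→25·11+22≡11=l (all mod 26).

liuwl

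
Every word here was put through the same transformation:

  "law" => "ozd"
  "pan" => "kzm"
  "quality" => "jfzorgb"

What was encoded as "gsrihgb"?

Letters are reflected about the middle of the alphabet (position → 25−position): Atbash.
Undoing it on gsrihgb: g↔t, s↔h, r↔i, i↔r, h↔s, g↔t, b↔y.

thirsty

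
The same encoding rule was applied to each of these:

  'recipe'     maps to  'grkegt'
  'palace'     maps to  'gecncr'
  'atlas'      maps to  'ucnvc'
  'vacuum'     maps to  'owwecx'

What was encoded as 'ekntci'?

The output letters match the input read backwards, each shifted +2: recipe reversed is epicer. The word is reversed, then every letter is shifted forward by 2.
Decoding ekntci: shift back: e−2=c, k−2=i, n−2=l, t−2=r, c−2=a, i−2=g → cilrag; then reverse → garlic.

garlic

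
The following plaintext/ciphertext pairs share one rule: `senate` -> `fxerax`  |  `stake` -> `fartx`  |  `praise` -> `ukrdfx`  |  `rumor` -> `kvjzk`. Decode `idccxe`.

hidden

s(18)→f(5) and e(4)→x(23) fit y≡21x+17 (mod 26); the inverse of 21 mod 26 is 5. Treating letters as 0–25, the rule is x ↦ 21x + 17 (mod 26).
Reversing it on idccxe: i(8)→5·(8−17)≡7=h; d(3)→5·(3−17)≡8=i; c(2)→5·(2−17)≡3=d; c(2)→5·(2−17)≡3=d; x(23)→5·(23−17)≡4=e; e(4)→5·(4−17)≡13=n (all mod 26).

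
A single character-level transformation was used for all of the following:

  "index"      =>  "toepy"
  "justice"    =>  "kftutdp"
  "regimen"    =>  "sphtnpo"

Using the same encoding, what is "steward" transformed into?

Vowels shift forward by 11 and consonants shift forward by 1.
Applying it to steward: s(cons)+1=t, t(cons)+1=u, e(vowel)+11=p, w(cons)+1=x, a(vowel)+11=l, r(cons)+1=s, d(cons)+1=e.

tupxlse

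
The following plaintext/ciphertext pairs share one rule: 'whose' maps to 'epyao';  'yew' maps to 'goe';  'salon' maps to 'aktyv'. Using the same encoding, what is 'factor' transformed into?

nkkbyz

Two shifts are in play — +10 for a/e/i/o/u, +8 for every other letter.
For factor: f(cons)+8=n, a(vowel)+10=k, c(cons)+8=k, t(cons)+8=b, o(vowel)+10=y, r(cons)+8=z.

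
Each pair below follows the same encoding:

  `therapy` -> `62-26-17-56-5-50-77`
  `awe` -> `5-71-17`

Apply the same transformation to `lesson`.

38-17-59-59-47-44

t(#20)→62 and h(#8)→26: differences scale by 3, so n = 3·pos + 2. With a=1..z=26, the number is 3·pos + 2.
Applying it to lesson: l=12→38, e=5→17, s=19→59, s=19→59, o=15→47, n=14→44.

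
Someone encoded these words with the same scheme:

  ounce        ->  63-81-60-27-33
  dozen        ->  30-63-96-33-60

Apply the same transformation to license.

o(#15)→63 and u(#21)→81: differences scale by 3, so n = 3·pos + 18. With a=1..z=26, the number is 3·pos + 18.
On license: l=12→54, i=9→45, c=3→27, e=5→33, n=14→60, s=19→75, e=5→33.

54-45-27-33-60-75-33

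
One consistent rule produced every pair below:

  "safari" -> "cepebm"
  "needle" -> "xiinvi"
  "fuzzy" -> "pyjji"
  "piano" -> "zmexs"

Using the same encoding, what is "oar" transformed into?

seb

Vowels shift forward by 4 and consonants shift forward by 10.
For oar: o(vowel)+4=s, a(vowel)+4=e, r(cons)+10=b.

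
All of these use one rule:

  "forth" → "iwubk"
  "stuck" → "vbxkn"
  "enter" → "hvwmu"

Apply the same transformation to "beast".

Shifts by position in forth: pos 0: f→i (+3), pos 1: o→w (+8), pos 2: r→u (+3), pos 3: t→b (+8) — repeating every 2. The shifts repeat in a cycle of length 2: positions 0,1,… shift by +3, +8, then the pattern repeats.
For beast: b+3=e, e+8=m, a+3=d, s+8=a, t+3=w.

emdaw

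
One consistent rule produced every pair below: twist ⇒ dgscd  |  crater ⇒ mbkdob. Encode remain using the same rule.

bowksx

Compare letters: t→d is +10, w→g is +10, i→s is +10 — a constant shift. It's a constant shift of +10 (ROT10).
For remain: r+10=b, e+10=o, m+10=w, a+10=k, i+10=s, n+10=x.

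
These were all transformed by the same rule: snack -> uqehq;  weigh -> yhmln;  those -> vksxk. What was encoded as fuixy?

dress

In snack: s→u is +2, n→q is +3, a→e is +4, c→h is +5 — the shift increases by 1 each position. Letter i (0-indexed) is shifted by i+2, so successive shifts are 2, 3, 4, ….
Decoding fuixy: f−2=d, u−3=r, i−4=e, x−5=s, y−6=s.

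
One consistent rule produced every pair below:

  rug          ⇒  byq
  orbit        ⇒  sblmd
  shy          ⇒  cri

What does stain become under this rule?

cdemx

The shift depends on letter class: consonant r→b is +10, but vowel u→y is +4. Vowels shift forward by 4 and consonants shift forward by 10.
Applying it to stain: s(cons)+10=c, t(cons)+10=d, a(vowel)+4=e, i(vowel)+4=m, n(cons)+10=x.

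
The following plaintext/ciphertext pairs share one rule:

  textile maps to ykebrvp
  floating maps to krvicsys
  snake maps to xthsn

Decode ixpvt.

In textile: t→y is +5, e→k is +6, x→e is +7, t→b is +8 — the shift increases by 1 each position. Each letter shifts forward by (position + 5), i.e. 5, 6, 7, … — the shift grows by one for each successive letter.
Decoding ixpvt: i−5=d, x−6=r, p−7=i, v−8=n, t−9=k.

drink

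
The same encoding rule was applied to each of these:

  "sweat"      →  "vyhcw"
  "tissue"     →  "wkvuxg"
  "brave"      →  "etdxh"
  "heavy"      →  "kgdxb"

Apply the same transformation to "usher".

xukgu

Shifts by position in sweat: pos 0: s→v (+3), pos 1: w→y (+2), pos 2: e→h (+3), pos 3: a→c (+2) — repeating every 2. The shifts repeat in a cycle of length 2: positions 0,1,… shift by +3, +2, then the pattern repeats.
For usher: u+3=x, s+2=u, h+3=k, e+2=g, r+3=u.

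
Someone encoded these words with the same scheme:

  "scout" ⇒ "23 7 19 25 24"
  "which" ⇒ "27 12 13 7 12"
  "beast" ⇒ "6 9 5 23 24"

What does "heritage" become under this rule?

s is letter #19 and maps to 23: an offset of 4. Letters become their 1-based position plus 4 (so a→5, b→6, …).
Applying it to heritage: h=8→12, e=5→9, r=18→22, i=9→13, t=20→24, a=1→5, g=7→11, e=5→9.

12 9 22 13 24 5 11 9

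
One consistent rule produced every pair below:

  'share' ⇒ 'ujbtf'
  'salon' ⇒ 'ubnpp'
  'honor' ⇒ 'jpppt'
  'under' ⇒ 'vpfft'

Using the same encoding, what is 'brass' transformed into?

The shift depends on letter class: consonant s→u is +2, but vowel a→b is +1. The rule splits by letter class: vowels +1, consonants +2.
Applying it to brass: b(cons)+2=d, r(cons)+2=t, a(vowel)+1=b, s(cons)+2=u, s(cons)+2=u.

dtbuu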